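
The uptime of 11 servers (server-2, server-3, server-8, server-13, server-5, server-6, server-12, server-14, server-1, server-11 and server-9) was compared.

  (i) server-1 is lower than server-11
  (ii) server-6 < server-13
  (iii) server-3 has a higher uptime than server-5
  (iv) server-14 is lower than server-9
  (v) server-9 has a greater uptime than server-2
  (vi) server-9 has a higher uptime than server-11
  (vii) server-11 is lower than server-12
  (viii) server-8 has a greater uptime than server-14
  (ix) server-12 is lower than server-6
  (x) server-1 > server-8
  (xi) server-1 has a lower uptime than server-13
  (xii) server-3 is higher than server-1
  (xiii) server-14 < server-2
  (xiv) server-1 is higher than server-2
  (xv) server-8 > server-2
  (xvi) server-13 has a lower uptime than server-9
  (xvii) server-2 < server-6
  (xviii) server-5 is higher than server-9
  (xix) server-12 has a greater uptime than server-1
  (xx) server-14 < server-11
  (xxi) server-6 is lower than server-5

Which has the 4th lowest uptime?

server-1

Piecing the relations together gives one ordering: server-14 < server-2 < server-8 < server-1 < server-11 < server-12 < server-6 < server-13 < server-9 < server-5 < server-3.
The 4th smallest is server-1.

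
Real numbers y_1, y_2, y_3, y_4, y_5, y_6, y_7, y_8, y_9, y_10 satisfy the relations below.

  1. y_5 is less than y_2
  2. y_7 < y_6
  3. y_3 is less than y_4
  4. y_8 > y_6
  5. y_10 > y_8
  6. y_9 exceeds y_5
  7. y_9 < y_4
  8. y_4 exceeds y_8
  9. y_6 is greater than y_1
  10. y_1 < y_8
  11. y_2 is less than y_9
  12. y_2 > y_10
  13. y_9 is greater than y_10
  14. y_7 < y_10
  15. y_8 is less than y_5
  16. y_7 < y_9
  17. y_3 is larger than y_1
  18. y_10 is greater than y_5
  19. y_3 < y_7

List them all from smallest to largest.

Each adjacent pair is fixed by a given relation: y_1 < y_3; y_3 < y_7; y_7 < y_6; y_6 < y_8; y_8 < y_5; y_5 < y_10; y_10 < y_2; y_2 < y_9; y_9 < y_4. Chaining them end to end gives the full order.

y_1 < y_3 < y_7 < y_6 < y_8 < y_5 < y_10 < y_2 < y_9 < y_4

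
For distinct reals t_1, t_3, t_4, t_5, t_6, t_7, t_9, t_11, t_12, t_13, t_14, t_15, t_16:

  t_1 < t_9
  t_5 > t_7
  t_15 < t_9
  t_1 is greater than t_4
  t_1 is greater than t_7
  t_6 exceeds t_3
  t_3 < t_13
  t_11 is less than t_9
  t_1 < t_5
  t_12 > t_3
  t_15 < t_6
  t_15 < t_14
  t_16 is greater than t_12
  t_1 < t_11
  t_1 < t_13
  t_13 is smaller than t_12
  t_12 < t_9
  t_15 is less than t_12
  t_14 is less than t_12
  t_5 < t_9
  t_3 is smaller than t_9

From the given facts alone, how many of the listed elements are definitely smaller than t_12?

7

The elements the relations force below t_12 are t_15, t_3, t_4, t_14, t_7, t_1, t_13 — no chain reaches any other.
That is 7.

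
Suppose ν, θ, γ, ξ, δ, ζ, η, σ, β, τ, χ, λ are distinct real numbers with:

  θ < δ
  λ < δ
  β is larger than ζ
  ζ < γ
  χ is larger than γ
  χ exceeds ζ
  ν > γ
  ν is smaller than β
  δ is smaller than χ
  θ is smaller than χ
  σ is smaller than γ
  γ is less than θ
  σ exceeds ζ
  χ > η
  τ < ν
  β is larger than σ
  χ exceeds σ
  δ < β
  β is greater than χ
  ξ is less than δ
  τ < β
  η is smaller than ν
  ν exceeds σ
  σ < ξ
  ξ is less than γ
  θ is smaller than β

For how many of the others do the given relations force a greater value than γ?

Directly above γ: ν, θ, χ.
One step further: δ, β (5 so far).
Nothing else is reachable above γ; 5 in all.

5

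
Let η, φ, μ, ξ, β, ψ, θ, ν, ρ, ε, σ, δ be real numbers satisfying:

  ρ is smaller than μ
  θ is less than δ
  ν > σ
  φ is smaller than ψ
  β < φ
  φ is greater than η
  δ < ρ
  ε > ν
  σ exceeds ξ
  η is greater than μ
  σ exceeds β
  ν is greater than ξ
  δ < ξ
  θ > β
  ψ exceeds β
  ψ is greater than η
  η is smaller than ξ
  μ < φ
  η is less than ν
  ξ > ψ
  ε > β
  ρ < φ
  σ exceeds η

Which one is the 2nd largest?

Piecing the relations together gives one ordering: β < θ < δ < ρ < μ < η < φ < ψ < ξ < σ < ν < ε.
Counting 2 from the largest end gives ν.

ν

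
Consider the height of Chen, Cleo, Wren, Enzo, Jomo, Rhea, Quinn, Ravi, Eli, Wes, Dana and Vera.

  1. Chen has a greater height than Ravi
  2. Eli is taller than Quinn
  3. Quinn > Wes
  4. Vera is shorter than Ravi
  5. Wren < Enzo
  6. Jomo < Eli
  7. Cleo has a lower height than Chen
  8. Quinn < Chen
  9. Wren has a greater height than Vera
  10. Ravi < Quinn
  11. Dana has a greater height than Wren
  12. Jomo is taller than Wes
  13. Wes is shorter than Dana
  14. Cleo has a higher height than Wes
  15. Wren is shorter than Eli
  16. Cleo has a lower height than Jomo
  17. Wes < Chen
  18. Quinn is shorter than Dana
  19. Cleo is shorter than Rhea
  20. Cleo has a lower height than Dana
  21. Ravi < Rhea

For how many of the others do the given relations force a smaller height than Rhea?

4

From Rhea the given relations immediately reach Cleo, Ravi.
From those, Vera, Wes — 4 in total.
No other element is forced below Rhea by the given relations, so the count is 4.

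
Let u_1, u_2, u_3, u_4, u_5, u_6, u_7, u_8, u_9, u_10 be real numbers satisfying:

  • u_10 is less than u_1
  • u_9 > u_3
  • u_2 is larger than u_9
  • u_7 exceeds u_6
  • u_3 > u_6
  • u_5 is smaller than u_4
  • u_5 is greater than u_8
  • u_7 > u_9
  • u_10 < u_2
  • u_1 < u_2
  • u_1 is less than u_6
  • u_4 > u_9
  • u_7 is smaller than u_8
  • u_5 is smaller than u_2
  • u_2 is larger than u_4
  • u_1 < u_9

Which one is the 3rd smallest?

Chaining the given pairs: u_10 < u_1 < u_6 < u_3 < u_9 < u_7 < u_8 < u_5 < u_4 < u_2.
The 3rd smallest is u_6.

u_6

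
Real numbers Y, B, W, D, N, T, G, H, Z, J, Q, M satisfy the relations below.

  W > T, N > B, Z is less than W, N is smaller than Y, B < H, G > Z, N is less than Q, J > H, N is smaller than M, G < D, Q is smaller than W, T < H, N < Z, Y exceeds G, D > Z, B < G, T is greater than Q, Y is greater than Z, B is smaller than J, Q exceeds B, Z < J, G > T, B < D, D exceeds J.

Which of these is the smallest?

Chaining upward from B: directly above it, N, Q, H, J, G, D; then Z, T, M, W, Y.
That covers every other element, and nothing is given below B, so B is the smallest.

B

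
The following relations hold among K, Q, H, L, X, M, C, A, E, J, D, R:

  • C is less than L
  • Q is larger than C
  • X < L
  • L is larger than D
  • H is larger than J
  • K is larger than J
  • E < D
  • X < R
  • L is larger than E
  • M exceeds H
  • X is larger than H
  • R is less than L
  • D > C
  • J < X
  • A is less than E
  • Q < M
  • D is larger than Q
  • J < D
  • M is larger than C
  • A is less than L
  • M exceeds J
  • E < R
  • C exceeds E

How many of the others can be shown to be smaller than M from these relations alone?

6

From M the given relations immediately reach J, C, Q, H.
From those, E — 5 in total.
From those, A — 6 in total.
No other element is forced below M by the given relations, so the count is 6.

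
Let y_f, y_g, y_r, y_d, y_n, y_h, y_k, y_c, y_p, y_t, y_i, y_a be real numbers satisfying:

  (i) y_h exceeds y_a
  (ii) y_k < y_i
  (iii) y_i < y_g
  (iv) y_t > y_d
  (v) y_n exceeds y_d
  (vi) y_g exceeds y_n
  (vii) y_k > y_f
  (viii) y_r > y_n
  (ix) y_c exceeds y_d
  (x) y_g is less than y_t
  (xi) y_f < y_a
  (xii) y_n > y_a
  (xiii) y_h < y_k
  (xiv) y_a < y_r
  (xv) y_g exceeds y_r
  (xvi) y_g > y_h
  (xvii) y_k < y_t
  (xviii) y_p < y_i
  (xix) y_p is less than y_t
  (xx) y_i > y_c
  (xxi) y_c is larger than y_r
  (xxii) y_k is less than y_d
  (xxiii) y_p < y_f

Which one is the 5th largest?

y_r

Piecing the relations together gives one ordering: y_p < y_f < y_a < y_h < y_k < y_d < y_n < y_r < y_c < y_i < y_g < y_t.
Counting 5 from the largest end gives y_r.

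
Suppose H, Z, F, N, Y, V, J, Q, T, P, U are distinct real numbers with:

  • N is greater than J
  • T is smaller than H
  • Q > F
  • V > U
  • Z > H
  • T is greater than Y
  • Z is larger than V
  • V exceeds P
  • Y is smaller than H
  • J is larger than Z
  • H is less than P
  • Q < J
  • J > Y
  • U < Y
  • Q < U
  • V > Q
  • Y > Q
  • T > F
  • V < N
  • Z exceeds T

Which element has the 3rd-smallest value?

Chaining the given pairs: F < Q < U < Y < T < H < P < V < Z < J < N.
Counting 3 from the smallest end gives U.

U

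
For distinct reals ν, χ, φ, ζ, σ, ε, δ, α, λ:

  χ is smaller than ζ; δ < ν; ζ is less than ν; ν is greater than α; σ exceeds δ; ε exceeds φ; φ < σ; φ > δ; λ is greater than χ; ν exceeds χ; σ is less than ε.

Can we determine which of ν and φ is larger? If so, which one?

undetermined

Following every chain through φ: above φ we get σ, ε; below φ we get δ.
ν is not reached, and no chain runs the other way from ν to φ.
So the given relations leave the order of φ and ν undetermined.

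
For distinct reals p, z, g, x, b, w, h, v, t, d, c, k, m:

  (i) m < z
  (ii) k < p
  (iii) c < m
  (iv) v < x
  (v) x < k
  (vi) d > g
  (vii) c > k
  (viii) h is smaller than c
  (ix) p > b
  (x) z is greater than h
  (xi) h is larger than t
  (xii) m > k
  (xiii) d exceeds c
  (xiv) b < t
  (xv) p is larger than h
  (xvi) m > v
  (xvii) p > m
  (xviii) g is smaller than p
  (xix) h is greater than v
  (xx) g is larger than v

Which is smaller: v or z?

v

v < x and x < k give v < k.
Then k < c extends the chain to c.
With c < m: v < x < k < c < m.
Then m < z extends the chain to z.
So v < z; v is the smaller of the two.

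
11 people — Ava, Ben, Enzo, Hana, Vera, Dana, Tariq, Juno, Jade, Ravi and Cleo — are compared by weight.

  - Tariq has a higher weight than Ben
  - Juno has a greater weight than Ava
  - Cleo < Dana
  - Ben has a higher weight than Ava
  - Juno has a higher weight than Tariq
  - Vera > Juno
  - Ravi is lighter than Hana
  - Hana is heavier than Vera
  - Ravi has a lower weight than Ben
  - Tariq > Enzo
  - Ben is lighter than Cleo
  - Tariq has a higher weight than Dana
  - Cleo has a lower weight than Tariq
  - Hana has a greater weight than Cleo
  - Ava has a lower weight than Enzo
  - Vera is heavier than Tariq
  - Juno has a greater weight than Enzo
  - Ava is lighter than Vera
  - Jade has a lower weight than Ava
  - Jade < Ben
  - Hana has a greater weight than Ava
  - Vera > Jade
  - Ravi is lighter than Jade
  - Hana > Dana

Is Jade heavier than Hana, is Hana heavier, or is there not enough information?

Hana

Link the given pairs in sequence: Jade < Ava; Ava < Ben; Ben < Cleo; Cleo < Dana; Dana < Tariq; Tariq < Juno; Juno < Vera; Vera < Hana.
Chaining these gives Jade < Ava < Ben < Cleo < Dana < Tariq < Juno < Vera < Hana.
So Hana is heavier.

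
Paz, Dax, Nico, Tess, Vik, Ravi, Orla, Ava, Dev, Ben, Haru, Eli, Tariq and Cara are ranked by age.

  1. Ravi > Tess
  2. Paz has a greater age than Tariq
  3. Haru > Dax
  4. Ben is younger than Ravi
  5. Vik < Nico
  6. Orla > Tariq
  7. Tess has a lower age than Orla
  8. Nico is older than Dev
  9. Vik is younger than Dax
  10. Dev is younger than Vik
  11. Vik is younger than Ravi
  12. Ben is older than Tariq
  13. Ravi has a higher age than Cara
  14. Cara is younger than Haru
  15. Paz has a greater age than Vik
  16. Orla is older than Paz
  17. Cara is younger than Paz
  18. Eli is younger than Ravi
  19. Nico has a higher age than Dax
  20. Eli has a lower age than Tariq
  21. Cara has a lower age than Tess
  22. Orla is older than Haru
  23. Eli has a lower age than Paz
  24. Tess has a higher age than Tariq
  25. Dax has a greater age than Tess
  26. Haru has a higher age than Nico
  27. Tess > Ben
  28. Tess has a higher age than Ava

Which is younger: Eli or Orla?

Eli < Tariq and Tariq < Ben give Eli < Ben.
Then Ben < Tess extends the chain to Tess.
Then Tess < Dax extends the chain to Dax.
Then Dax < Nico extends the chain to Nico.
With Nico < Haru: Eli < Tariq < Ben < Tess < Dax < Nico < Haru.
With Haru < Orla: Eli < Tariq < Ben < Tess < Dax < Nico < Haru < Orla.
So Eli < Orla; Eli is the younger of the two.

Eli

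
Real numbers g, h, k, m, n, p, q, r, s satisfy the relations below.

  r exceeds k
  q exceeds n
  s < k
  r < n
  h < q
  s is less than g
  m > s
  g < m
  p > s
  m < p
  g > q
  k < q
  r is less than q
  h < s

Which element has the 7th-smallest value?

g

The consecutive relations fix a unique order: h < s < k < r < n < q < g < m < p.
The 7th smallest is g.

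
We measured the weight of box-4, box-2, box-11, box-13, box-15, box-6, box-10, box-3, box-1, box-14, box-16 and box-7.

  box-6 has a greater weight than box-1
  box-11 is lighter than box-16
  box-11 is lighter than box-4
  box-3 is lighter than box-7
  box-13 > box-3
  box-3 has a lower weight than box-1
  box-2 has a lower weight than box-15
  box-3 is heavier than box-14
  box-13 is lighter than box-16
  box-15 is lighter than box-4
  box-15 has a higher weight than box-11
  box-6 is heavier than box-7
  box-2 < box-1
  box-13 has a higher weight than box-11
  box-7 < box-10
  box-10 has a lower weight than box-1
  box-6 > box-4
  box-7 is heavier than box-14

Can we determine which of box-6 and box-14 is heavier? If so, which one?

box-6

box-14 < box-3 < box-7 < box-10 < box-1 < box-6, by transitivity through box-3, box-7, box-10, box-1.
So box-6 is heavier.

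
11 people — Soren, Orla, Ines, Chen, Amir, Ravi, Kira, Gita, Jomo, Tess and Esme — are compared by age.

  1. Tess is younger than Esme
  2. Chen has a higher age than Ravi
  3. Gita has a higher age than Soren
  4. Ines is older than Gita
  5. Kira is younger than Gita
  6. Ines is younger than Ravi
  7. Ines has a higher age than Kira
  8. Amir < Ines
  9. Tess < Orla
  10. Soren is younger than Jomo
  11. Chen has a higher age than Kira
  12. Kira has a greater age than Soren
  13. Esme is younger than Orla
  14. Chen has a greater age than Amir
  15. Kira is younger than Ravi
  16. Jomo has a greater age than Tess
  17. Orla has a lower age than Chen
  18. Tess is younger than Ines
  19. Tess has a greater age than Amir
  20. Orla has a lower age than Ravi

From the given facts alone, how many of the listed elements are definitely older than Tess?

The elements the relations force above Tess are Esme, Orla, Jomo, Ines, Ravi, Chen — no chain reaches any other.
That is 6.

6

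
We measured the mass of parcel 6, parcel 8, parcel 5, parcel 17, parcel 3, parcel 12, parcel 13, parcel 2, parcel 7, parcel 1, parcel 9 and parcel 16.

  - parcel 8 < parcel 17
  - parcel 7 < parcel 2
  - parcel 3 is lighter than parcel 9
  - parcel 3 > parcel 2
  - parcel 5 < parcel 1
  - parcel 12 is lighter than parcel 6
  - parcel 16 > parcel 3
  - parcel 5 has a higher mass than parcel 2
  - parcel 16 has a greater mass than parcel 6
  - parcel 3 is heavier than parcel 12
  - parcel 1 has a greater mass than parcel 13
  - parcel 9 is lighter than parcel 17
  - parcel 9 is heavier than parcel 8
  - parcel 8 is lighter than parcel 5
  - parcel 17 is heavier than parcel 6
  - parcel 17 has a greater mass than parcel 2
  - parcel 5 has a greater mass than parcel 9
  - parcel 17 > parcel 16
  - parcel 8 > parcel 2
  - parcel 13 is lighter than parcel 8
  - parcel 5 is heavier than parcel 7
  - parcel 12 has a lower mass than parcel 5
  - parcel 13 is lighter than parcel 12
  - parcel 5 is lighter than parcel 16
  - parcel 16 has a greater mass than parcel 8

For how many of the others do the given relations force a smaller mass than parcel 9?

From parcel 9 the given relations immediately reach parcel 3, parcel 8.
From those, parcel 13, parcel 12, parcel 2 — 5 in total.
From those, parcel 7 — 6 in total.
Nothing else is reachable below parcel 9; 6 in all.

6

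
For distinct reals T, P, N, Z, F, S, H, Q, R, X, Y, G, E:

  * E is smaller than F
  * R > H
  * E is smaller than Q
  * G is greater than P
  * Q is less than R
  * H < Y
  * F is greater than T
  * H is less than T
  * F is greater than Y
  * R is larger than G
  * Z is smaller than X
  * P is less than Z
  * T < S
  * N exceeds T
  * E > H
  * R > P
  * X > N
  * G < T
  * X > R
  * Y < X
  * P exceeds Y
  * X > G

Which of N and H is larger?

Following the relations from H: H < Y < P < G < T < N.
So H < N; N is the larger of the two.

N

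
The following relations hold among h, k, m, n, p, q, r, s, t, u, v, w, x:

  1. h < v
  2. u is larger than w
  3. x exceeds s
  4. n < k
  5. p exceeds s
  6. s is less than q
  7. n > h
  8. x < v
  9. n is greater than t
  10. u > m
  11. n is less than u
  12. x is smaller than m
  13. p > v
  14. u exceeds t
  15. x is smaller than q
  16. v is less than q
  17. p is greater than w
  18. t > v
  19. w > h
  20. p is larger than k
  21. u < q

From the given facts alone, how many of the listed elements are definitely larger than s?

Directly above s: x, p, q.
One step further: v, m (5 so far).
One step further: t, u (7 so far).
One step further: n (8 so far).
One step further: k (9 so far).
Nothing else is reachable above s; 9 in all.

9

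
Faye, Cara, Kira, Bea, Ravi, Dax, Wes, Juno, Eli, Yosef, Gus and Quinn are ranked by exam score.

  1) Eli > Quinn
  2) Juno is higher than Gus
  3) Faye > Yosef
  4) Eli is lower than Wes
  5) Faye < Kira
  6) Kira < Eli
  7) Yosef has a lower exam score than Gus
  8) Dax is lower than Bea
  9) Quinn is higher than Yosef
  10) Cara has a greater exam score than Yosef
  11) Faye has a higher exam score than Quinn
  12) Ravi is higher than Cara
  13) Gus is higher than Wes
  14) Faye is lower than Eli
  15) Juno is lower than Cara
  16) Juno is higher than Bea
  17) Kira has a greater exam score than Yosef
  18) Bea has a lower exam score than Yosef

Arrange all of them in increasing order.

Dax < Bea < Yosef < Quinn < Faye < Kira < Eli < Wes < Gus < Juno < Cara < Ravi

The consecutive links are each given: Dax < Bea; Bea < Yosef; Yosef < Quinn; Quinn < Faye; Faye < Kira; Kira < Eli; Eli < Wes; Wes < Gus; Gus < Juno; Juno < Cara; Cara < Ravi.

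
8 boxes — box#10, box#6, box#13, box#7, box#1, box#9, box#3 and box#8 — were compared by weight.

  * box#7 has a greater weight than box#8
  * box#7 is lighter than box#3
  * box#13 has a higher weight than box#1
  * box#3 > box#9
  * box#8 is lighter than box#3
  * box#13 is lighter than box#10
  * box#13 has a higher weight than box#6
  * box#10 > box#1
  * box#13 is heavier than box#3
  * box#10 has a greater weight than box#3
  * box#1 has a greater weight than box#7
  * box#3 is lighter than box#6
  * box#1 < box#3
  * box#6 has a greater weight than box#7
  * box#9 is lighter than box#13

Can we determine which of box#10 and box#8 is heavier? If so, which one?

Following the relations from box#8: box#8 < box#7 < box#1 < box#3 < box#6 < box#13 < box#10.
So box#10 is heavier.

box#10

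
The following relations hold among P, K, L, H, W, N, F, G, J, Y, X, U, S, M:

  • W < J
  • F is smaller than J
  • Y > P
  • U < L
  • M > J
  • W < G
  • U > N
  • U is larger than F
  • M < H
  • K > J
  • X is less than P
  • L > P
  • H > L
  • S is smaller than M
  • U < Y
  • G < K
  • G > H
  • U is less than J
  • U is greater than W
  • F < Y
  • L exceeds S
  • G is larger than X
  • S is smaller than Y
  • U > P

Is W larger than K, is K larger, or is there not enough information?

K

W < U and U < L give W < L.
Then L < H extends the chain to H.
With H < G: W < U < L < H < G.
Then G < K extends the chain to K.
So K is larger.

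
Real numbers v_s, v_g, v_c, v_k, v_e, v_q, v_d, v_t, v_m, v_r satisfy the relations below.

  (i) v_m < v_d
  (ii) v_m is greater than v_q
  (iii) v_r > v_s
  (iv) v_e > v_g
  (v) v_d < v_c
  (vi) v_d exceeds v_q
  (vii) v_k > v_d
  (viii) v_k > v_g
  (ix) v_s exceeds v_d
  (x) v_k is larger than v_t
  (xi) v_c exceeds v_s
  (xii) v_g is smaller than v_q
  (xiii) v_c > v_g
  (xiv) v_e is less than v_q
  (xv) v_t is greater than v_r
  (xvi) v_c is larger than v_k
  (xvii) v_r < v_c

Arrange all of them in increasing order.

v_g < v_e < v_q < v_m < v_d < v_s < v_r < v_t < v_k < v_c

The consecutive links are each given: v_g < v_e; v_e < v_q; v_q < v_m; v_m < v_d; v_d < v_s; v_s < v_r; v_r < v_t; v_t < v_k; v_k < v_c.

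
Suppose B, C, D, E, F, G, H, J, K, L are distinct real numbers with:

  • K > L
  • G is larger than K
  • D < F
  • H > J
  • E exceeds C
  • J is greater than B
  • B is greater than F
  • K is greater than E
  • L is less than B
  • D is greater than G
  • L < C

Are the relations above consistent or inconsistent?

The single ordering L < C < E < K < G < D < F < B < J < H satisfies every listed relation, so no contradiction arises.

consistent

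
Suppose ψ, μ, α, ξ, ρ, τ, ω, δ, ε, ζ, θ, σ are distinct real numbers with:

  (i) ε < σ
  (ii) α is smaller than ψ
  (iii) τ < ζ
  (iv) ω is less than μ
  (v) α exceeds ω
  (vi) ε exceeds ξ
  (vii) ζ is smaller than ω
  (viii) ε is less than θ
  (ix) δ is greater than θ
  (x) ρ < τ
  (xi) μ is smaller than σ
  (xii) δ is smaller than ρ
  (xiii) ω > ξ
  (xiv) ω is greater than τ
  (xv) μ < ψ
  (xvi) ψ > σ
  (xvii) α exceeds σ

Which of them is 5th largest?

ω

Piecing the relations together gives one ordering: ξ < ε < θ < δ < ρ < τ < ζ < ω < μ < σ < α < ψ.
Counting 5 from the largest end gives ω.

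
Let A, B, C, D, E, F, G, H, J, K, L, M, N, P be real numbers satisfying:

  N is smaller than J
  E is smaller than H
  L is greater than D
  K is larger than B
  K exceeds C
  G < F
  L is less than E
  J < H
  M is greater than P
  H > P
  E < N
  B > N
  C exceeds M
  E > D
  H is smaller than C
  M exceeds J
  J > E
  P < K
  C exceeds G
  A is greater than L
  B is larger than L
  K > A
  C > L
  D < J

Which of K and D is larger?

K

D < E and E < J give D < J.
Then J < H extends the chain to H.
Then H < C extends the chain to C.
Then C < K extends the chain to K.
So D < K; K is the larger of the two.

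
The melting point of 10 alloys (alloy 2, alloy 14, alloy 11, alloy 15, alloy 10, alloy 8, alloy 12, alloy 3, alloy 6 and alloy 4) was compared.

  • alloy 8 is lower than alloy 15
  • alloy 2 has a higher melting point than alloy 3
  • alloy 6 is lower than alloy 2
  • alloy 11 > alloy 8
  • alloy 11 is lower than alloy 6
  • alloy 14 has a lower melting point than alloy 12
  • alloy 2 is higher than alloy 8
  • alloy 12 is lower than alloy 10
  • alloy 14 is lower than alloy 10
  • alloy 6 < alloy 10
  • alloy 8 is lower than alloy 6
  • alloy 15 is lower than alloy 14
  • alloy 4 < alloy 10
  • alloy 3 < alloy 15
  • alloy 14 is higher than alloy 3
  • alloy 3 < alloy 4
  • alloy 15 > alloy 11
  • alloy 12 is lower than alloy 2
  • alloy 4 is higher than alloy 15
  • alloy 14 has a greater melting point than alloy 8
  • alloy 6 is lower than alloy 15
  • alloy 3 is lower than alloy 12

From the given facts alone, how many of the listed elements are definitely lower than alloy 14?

5

From alloy 14 the given relations immediately reach alloy 8, alloy 3, alloy 15.
From those, alloy 11, alloy 6 — 5 in total.
Nothing else is reachable below alloy 14; 5 in all.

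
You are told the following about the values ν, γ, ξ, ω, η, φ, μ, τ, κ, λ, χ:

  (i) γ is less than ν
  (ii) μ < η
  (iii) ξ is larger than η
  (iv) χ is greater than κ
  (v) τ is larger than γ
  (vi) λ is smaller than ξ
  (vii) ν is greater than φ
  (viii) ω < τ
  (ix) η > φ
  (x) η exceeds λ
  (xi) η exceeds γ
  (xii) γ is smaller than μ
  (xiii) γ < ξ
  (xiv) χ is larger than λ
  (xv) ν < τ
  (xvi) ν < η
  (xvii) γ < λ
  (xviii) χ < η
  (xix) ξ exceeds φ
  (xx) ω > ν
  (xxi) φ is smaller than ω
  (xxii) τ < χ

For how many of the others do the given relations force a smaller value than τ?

4

The elements the relations force below τ are φ, γ, ν, ω — no chain reaches any other.
That is 4.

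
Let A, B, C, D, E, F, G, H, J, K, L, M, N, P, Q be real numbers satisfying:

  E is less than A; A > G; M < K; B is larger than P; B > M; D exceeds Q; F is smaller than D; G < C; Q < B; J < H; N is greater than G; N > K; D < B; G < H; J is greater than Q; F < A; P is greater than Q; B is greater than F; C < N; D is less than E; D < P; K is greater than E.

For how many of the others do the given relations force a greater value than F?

7

The elements the relations force above F are D, P, B, E, A, K, N — no chain reaches any other.
That is 7.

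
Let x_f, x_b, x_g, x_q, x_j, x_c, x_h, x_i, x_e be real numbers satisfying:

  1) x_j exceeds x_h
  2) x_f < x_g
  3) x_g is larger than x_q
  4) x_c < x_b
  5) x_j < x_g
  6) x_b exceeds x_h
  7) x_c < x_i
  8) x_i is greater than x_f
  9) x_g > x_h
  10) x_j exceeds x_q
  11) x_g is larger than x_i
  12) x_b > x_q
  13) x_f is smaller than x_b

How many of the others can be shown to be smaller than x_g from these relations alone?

The elements the relations force below x_g are x_q, x_c, x_f, x_i, x_h, x_j — no chain reaches any other.
That is 6.

6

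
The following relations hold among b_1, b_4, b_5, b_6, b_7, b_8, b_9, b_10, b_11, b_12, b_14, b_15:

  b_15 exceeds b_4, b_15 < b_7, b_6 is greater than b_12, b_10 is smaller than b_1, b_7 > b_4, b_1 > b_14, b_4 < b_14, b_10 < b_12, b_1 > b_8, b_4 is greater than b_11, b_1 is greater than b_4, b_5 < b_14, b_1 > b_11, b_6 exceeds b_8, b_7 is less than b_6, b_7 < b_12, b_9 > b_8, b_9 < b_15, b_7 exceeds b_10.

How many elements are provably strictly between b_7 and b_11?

2

Chaining upward from b_11 reaches: b_4, b_14, b_15, b_12, b_1, b_6.
Chaining downward from b_7 reaches: b_8, b_10, b_9, b_4, b_15.
Strictly between b_11 and b_7 are those in both lists: b_4, b_15 — 2 elements.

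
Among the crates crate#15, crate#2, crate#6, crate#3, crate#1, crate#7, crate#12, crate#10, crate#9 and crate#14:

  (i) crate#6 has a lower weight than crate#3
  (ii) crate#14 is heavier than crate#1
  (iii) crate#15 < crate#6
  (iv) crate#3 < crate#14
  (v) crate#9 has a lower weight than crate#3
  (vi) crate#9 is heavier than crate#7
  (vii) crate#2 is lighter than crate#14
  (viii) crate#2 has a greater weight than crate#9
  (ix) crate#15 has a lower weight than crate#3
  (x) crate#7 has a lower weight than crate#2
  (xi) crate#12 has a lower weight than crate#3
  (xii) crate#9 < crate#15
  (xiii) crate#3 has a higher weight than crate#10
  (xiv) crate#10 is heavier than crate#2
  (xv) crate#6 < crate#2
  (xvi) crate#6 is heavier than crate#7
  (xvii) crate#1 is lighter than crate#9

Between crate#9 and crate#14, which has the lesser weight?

crate#9 < crate#15 and crate#15 < crate#6 give crate#9 < crate#6.
Then crate#6 < crate#2 extends the chain to crate#2.
Then crate#2 < crate#10 extends the chain to crate#10.
Then crate#10 < crate#3 extends the chain to crate#3.
With crate#3 < crate#14: crate#9 < crate#15 < crate#6 < crate#2 < crate#10 < crate#3 < crate#14.
So crate#9 < crate#14; crate#9 is the lighter of the two.

crate#9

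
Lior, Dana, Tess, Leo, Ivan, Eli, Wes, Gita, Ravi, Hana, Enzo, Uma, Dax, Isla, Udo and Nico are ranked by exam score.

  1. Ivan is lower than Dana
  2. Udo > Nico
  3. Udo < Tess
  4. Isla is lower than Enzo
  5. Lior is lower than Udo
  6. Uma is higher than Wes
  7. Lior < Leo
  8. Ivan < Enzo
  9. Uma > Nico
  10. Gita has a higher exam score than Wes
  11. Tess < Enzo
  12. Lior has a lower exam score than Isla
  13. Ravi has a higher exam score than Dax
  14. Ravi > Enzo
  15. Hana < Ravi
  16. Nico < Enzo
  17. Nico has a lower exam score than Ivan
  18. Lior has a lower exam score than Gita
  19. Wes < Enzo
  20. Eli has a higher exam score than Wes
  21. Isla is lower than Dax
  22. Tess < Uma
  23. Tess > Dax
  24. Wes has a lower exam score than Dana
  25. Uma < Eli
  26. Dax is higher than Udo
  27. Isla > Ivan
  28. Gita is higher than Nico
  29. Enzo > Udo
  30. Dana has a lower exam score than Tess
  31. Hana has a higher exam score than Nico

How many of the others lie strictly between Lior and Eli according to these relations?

Chaining upward from Lior reaches: Isla, Udo, Dax, Tess, Enzo, Leo, Uma, Gita, Ravi.
Chaining downward from Eli reaches: Nico, Ivan, Wes, Isla, Udo, Dana, Dax, Tess, Uma.
Strictly between Lior and Eli are those in both lists: Isla, Udo, Dax, Tess, Uma — 5 elements.

5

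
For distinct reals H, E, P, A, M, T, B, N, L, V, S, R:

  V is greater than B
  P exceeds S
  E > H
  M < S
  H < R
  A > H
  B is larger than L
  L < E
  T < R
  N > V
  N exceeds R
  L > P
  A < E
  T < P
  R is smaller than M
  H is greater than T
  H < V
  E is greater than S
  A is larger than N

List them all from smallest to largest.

T < H < R < M < S < P < L < B < V < N < A < E

Each adjacent pair is fixed by a given relation: T < H; H < R; R < M; M < S; S < P; P < L; L < B; B < V; V < N; N < A; A < E. Chaining them end to end gives the full order.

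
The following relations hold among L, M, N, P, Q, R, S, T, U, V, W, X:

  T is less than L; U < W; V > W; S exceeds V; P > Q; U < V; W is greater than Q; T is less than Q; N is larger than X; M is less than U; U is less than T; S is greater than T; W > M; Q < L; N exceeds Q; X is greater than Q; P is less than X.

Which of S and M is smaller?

M < U and U < T give M < T.
With T < Q: M < U < T < Q.
With Q < W: M < U < T < Q < W.
With W < V: M < U < T < Q < W < V.
With V < S: M < U < T < Q < W < V < S.
So M < S; M is the smaller of the two.

M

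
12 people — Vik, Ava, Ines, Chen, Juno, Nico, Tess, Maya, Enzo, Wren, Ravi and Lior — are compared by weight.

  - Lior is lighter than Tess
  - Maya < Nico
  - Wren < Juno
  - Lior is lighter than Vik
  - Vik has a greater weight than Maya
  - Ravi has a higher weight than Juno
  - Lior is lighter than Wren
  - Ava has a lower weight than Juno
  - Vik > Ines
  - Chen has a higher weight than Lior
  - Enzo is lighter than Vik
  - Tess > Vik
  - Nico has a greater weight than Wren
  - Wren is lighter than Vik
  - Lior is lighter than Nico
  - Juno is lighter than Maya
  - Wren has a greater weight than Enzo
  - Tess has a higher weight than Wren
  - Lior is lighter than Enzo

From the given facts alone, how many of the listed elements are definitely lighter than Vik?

7

Directly below Vik: Lior, Enzo, Wren, Ines, Maya.
One step further: Juno (6 so far).
One step further: Ava (7 so far).
No other element is forced below Vik by the given relations, so the count is 7.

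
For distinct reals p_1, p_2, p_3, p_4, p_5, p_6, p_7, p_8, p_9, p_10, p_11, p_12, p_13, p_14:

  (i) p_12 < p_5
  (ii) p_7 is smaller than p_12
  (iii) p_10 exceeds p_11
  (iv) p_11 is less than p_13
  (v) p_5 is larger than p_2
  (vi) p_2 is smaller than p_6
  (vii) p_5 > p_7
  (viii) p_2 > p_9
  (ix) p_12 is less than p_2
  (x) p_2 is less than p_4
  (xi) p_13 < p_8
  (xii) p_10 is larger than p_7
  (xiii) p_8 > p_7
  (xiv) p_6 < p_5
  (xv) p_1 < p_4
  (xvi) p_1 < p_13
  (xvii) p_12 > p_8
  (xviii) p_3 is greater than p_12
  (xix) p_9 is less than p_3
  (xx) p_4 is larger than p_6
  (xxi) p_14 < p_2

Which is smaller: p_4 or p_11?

p_11

The relevant relations are p_11 < p_13; p_13 < p_8; p_8 < p_12; p_12 < p_2; p_2 < p_6; p_6 < p_4.
Chaining these gives p_11 < p_13 < p_8 < p_12 < p_2 < p_6 < p_4.
So p_11 < p_4; p_11 is the smaller of the two.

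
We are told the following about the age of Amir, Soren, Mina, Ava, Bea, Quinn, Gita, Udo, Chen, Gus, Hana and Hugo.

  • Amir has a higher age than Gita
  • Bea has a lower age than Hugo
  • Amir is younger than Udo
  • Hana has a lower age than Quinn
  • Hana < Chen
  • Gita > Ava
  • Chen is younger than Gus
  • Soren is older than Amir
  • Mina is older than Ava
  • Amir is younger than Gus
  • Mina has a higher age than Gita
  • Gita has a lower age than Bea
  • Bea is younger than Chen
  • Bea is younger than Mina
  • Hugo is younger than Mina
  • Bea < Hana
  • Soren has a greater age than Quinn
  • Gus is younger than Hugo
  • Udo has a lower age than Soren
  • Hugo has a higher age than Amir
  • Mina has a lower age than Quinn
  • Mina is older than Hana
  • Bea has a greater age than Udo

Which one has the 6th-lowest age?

Piecing the relations together gives one ordering: Ava < Gita < Amir < Udo < Bea < Hana < Chen < Gus < Hugo < Mina < Quinn < Soren.
The 6th smallest is Hana.

Hana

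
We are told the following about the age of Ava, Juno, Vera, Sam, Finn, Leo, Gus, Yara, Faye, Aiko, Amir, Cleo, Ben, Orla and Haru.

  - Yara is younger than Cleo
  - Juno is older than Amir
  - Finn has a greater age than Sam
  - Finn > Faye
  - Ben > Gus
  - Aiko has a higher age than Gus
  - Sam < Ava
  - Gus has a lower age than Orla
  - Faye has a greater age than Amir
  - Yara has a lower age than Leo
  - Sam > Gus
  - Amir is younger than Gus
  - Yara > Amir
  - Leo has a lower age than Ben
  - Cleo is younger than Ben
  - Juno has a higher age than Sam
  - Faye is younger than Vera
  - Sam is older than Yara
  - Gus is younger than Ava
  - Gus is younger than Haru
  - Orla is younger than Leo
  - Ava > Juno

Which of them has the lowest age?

Amir

Faye is not least since Amir < Faye; Yara is not least since Amir < Yara; Gus is not least since Amir < Gus; Vera is not least since Faye < Vera; Orla is not least since Gus < Orla; Haru is not least since Gus < Haru; Cleo is not least since Yara < Cleo; Leo is not least since Yara < Leo; Sam is not least since Gus < Sam; Finn is not least since Sam < Finn; Aiko is not least since Gus < Aiko; Ben is not least since Leo < Ben; Juno is not least since Sam < Juno; Ava is not least since Sam < Ava.
Only Amir has nothing below it, so Amir is the lowest age.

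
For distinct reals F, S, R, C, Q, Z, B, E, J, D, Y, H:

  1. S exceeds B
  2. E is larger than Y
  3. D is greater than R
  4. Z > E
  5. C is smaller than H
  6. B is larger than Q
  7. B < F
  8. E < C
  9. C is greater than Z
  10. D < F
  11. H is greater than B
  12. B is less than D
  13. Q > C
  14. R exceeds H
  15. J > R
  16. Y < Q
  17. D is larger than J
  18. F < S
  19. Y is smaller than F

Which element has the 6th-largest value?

H

Piecing the relations together gives one ordering: Y < E < Z < C < Q < B < H < R < J < D < F < S.
The 6th largest is H.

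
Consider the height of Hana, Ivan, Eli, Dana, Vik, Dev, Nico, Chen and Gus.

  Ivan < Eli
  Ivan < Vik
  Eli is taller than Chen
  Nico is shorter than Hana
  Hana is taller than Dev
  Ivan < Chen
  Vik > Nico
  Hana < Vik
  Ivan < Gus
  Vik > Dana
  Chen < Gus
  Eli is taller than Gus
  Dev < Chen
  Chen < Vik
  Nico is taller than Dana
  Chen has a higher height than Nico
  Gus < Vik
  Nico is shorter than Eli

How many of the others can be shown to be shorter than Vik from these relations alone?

7

The elements the relations force below Vik are Dana, Nico, Dev, Ivan, Chen, Gus, Hana — no chain reaches any other.
That is 7.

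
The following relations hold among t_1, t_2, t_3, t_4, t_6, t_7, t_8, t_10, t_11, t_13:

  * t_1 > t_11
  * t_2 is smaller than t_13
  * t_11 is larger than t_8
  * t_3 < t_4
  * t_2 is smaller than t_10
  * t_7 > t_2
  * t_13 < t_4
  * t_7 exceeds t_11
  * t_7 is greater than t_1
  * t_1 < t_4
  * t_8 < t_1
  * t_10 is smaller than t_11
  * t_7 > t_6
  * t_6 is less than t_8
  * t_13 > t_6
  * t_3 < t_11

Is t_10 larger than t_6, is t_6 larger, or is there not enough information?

undetermined

Following every chain through t_6: above t_6 we get t_8, t_11, t_1, t_13, t_7, t_4.
t_10 is not reached, and no chain runs the other way from t_10 to t_6.
So the given relations leave the order of t_6 and t_10 undetermined.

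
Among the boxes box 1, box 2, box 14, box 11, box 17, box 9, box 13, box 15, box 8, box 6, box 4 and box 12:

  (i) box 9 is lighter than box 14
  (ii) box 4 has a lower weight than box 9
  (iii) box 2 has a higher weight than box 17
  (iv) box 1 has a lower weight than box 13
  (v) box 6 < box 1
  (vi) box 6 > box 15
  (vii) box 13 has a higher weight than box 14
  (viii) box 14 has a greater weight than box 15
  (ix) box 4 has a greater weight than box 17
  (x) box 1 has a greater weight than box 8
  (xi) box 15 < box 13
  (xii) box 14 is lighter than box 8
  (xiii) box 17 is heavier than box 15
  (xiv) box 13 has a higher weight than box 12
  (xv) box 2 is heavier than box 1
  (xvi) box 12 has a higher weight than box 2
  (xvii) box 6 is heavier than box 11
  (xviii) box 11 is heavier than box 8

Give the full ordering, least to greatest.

Each adjacent pair is fixed by a given relation: box 15 < box 17; box 17 < box 4; box 4 < box 9; box 9 < box 14; box 14 < box 8; box 8 < box 11; box 11 < box 6; box 6 < box 1; box 1 < box 2; box 2 < box 12; box 12 < box 13. Chaining them end to end gives the full order.

box 15 < box 17 < box 4 < box 9 < box 14 < box 8 < box 11 < box 6 < box 1 < box 2 < box 12 < box 13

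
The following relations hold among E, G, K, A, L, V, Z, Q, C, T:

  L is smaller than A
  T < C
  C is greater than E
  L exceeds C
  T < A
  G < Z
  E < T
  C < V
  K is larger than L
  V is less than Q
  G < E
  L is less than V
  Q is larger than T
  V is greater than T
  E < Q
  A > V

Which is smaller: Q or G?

Link the given pairs in sequence: G < E; E < T; T < C; C < L; L < V; V < Q.
Chaining these gives G < E < T < C < L < V < Q.
So G < Q; G is the smaller of the two.

G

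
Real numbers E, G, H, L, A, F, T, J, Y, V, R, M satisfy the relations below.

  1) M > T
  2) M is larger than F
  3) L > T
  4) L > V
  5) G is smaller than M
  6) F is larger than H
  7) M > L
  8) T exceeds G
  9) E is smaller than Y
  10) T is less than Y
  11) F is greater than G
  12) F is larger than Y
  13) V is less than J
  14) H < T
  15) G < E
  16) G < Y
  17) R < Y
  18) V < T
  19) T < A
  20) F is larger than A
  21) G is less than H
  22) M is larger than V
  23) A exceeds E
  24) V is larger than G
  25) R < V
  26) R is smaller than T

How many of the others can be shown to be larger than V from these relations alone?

7

Directly above V: T, L, J, M.
One step further: Y, A (6 so far).
One step further: F (7 so far).
No other element is forced above V by the given relations, so the count is 7.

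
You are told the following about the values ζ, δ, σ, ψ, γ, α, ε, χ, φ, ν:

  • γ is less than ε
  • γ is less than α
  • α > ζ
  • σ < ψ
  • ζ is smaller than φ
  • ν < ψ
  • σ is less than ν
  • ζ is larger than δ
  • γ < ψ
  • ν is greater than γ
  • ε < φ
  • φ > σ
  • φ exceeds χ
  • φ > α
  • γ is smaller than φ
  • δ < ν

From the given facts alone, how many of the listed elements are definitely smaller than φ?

From φ the given relations immediately reach γ, σ, ζ, χ, ε, α.
From those, δ — 7 in total.
No other element is forced below φ by the given relations, so the count is 7.

7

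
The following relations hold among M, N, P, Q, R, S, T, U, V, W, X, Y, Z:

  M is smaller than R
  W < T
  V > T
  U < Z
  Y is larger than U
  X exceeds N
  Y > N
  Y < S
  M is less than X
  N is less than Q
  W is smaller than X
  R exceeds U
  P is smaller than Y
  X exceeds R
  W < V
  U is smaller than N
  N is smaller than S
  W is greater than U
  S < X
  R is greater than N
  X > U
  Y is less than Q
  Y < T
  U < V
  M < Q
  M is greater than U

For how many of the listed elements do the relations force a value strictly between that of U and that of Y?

Chaining upward from U reaches: W, M, N, R, Z, S, Q, T, X, V.
Chaining downward from Y reaches: N, P.
Strictly between U and Y are those in both lists: N — 1 element.

1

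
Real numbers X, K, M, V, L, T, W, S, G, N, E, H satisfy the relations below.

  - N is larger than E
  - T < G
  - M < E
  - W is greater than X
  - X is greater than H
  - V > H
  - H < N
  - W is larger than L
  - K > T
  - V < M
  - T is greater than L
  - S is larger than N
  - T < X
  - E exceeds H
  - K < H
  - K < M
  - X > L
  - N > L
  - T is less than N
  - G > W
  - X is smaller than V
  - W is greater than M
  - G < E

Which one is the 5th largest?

Piecing the relations together gives one ordering: L < T < K < H < X < V < M < W < G < E < N < S.
Counting 5 from the largest end gives W.

W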